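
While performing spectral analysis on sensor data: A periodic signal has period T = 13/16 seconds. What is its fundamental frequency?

The fundamental frequency is the reciprocal of the period.
f = 1/T = 1/(13/16) = 16/13 Hz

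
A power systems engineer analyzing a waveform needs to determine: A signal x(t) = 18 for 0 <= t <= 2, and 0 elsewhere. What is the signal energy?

Energy = integral of |x(t)|^2 dt over the signal duration
= 18^2 * 2 = 324 * 2 = 648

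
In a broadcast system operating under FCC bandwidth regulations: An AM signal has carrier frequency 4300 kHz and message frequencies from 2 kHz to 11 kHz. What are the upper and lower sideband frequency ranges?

Upper sideband (USB) = fc + [fm_low, fm_high] = 4300 + [2, 11] = [4302, 4311] kHz
Lower sideband (LSB) = fc - [fm_high, fm_low] = 4300 - [11, 2] = [4289, 4298] kHz
Total occupied spectrum: 4289 kHz to 4311 kHz (plus carrier at 4300 kHz)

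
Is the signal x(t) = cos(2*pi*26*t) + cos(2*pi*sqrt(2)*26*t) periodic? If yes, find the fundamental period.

f1 = 26 Hz, f2 = 26*sqrt(2) Hz
Ratio f2/f1 = sqrt(2), which is irrational.
Since the frequency ratio is irrational, no common period exists.
The signal is not periodic.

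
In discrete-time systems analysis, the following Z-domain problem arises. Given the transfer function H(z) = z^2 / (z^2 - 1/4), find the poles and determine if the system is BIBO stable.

Poles are roots of the denominator: z^2 - 1/4 = 0.
Quadratic formula: z = [-(0) +/- sqrt((0)^2 - 4*(-1/4))] / 2
Discriminant = 0 + 1 = 1; sqrt = 1.
z = (0 +/- 1) / 2 => z = 1/2 or z = -1/2.
|p1| = 1/2, |p2| = 1/2.
For BIBO stability, all poles must lie inside the unit circle (|p| < 1).
System is STABLE since both |p| < 1.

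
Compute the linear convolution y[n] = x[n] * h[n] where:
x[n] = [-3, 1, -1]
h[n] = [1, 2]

y[n] = sum_k x[k]*h[n-k]. Output length = len(x) + len(h) - 1 = 3 + 2 - 1 = 4.
y[0] = -3*1 = -3
y[1] = 1*1 + -3*2 = -5
y[2] = -1*1 + 1*2 = 1
y[3] = -1*2 = -2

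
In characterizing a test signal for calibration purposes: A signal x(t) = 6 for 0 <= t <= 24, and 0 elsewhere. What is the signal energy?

Energy = integral of |x(t)|^2 dt over the signal duration
= 6^2 * 24 = 36 * 24 = 864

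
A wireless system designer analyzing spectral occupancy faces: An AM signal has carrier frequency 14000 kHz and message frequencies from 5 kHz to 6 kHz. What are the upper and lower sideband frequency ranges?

Upper sideband (USB) = fc + [fm_low, fm_high] = 14000 + [5, 6] = [14005, 14006] kHz
Lower sideband (LSB) = fc - [fm_high, fm_low] = 14000 - [6, 5] = [13994, 13995] kHz
Total occupied spectrum: 13994 kHz to 14006 kHz (plus carrier at 14000 kHz)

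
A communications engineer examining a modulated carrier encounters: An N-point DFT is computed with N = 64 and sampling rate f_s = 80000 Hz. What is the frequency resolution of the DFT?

DFT frequency resolution = f_s / N
= 80000 / 64 = 1250 Hz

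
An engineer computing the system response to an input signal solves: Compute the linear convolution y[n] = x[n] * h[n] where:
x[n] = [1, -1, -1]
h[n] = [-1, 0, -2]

y[n] = sum_k x[k]*h[n-k]. Output length = len(x) + len(h) - 1 = 3 + 3 - 1 = 5.
y[0] = 1*-1 = -1
y[1] = -1*-1 + 1*0 = 1
y[2] = -1*-1 + -1*0 + 1*-2 = -1
y[3] = -1*0 + -1*-2 = 2
y[4] = -1*-2 = 2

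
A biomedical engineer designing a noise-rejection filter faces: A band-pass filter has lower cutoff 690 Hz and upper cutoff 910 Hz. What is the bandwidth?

Bandwidth = f_high - f_low
= 910 Hz - 690 Hz = 220 Hz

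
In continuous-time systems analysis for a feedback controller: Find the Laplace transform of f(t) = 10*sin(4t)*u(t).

Standard pair: sin(wt)*u(t) <-> w/(s^2+w^2)
With w = 4: L{10*sin(4t)*u(t)} = 40/(s^2+16)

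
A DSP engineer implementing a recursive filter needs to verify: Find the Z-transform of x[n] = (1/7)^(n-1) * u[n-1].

Time-shifting property: if X(z) = Z{x[n]}, then Z{x[n-d]} = z^(-d) * X(z)
X(z) = z/(z - 1/7) for x[n] = (1/7)^n * u[n]
Z{x[n-1]} = z^(-1) * z/(z - 1/7) = 1/(z - 1/7)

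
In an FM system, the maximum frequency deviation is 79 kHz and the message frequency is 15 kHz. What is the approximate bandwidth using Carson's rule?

Carson's rule: BW = 2*(delta_f + f_m)
= 2*(79 + 15) kHz = 188 kHz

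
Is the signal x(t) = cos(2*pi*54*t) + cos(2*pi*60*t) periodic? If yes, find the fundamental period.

f1 = 54 Hz, f2 = 60 Hz
Period T1 = 1/54, T2 = 1/60
Ratio T1/T2 = 60/54, which is rational.
The signal is periodic with fundamental period T = 1/GCD(54,60) = 1/6 s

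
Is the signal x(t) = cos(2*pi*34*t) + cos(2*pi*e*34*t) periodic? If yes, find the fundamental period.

f1 = 34 Hz, f2 = 34*e Hz
Ratio f2/f1 = e, which is irrational.
Since the frequency ratio is irrational, no common period exists.
The signal is not periodic.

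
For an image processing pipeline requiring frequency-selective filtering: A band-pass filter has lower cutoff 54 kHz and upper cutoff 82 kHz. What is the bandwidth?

Bandwidth = f_high - f_low
= 82 kHz - 54 kHz = 28 kHz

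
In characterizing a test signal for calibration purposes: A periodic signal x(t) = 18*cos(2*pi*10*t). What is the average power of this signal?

Average power of A*cos(wt) is A^2/2.
P = 18^2 / 2 = 324/2 = 162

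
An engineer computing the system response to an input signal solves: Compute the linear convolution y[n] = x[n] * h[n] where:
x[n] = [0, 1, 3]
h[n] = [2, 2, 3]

y[n] = sum_k x[k]*h[n-k]. Output length = len(x) + len(h) - 1 = 3 + 3 - 1 = 5.
y[0] = 0*2 = 0
y[1] = 1*2 + 0*2 = 2
y[2] = 3*2 + 1*2 + 0*3 = 8
y[3] = 3*2 + 1*3 = 9
y[4] = 3*3 = 9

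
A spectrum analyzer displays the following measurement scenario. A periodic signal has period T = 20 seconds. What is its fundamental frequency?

The fundamental frequency is the reciprocal of the period.
f = 1/T = 1/(20) = 1/20 Hz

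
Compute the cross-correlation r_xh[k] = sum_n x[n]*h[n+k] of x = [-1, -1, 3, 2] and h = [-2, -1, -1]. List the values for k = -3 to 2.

Both sequences indexed from 0 and zero outside their support.
Lags with overlap: k = -3 to 2.
  r_xh[-3] = x[3]*h[0] = -4
  r_xh[-2] = x[2]*h[0] + x[3]*h[1] = -8
  r_xh[-1] = x[1]*h[0] + x[2]*h[1] + x[3]*h[2] = -3
  r_xh[0] = x[0]*h[0] + x[1]*h[1] + x[2]*h[2] = 0
  r_xh[1] = x[0]*h[1] + x[1]*h[2] = 2
  r_xh[2] = x[0]*h[2] = 1
r_xh = [-4, -8, -3, 0, 2, 1] (for k = -3, ..., 2)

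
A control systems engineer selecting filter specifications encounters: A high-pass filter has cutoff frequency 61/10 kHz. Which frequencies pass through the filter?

A high-pass filter passes all frequencies above the cutoff frequency 61/10 kHz and attenuates lower frequencies.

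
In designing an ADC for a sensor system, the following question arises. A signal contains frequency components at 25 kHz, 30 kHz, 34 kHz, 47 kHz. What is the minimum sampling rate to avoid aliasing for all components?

The highest frequency component is f_max = 47 kHz.
Nyquist rate = 2 * f_max = 2 * 47 kHz = 94 kHz.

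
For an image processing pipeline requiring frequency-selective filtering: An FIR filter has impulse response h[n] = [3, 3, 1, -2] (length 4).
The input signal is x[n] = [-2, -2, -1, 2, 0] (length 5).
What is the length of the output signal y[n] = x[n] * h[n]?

For linear convolution, the output length is:
len(y) = len(x) + len(h) - 1 = 5 + 4 - 1 = 8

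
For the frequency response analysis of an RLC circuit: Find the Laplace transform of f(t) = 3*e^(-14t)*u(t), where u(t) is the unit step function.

Standard Laplace transform pair:
e^(-at)*u(t) <-> 1/(s+a)
With a = 14: L{3*e^(-14t)*u(t)} = 3/(s+14), ROC: Re(s) > -14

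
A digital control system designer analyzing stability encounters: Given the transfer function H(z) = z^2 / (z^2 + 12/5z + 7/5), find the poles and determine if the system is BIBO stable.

Poles are roots of the denominator: z^2 + 12/5z + 7/5 = 0.
Quadratic formula: z = [-(12/5) +/- sqrt((12/5)^2 - 4*(7/5))] / 2
Discriminant = 144/25 - 28/5 = 4/25; sqrt = 2/5.
z = (-12/5 +/- 2/5) / 2 => z = -1 or z = -7/5.
|p1| = 1, |p2| = 7/5.
For BIBO stability, all poles must lie inside the unit circle (|p| < 1).
System is UNSTABLE since at least one |p| >= 1.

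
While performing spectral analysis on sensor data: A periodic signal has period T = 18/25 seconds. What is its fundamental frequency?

The fundamental frequency is the reciprocal of the period.
f = 1/T = 1/(18/25) = 25/18 Hz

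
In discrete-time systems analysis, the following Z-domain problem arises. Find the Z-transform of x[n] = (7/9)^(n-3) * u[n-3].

Time-shifting property: if X(z) = Z{x[n]}, then Z{x[n-d]} = z^(-d) * X(z)
X(z) = z/(z - 7/9) for x[n] = (7/9)^n * u[n]
Z{x[n-3]} = z^(-3) * z/(z - 7/9) = z^(-2)/(z - 7/9)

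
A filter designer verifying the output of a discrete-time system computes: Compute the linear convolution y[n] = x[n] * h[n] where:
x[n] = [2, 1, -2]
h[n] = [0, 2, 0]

y[n] = sum_k x[k]*h[n-k]. Output length = len(x) + len(h) - 1 = 3 + 3 - 1 = 5.
y[0] = 2*0 = 0
y[1] = 1*0 + 2*2 = 4
y[2] = -2*0 + 1*2 + 2*0 = 2
y[3] = -2*2 + 1*0 = -4
y[4] = -2*0 = 0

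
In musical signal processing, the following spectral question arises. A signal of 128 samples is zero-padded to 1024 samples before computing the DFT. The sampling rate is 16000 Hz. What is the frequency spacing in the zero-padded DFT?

Original DFT: N = 128, resolution = f_s/N = 16000/128 = 125 Hz
Zero-padded DFT: N = 1024, resolution = f_s/N = 16000/1024 = 125/8 Hz
Zero-padding interpolates the spectrum (finer frequency grid)
but does NOT improve the true spectral resolution (ability to resolve close frequencies).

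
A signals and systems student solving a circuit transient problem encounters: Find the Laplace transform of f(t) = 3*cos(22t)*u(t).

Standard pair: cos(wt)*u(t) <-> s/(s^2+w^2)
With w = 22: L{3*cos(22t)*u(t)} = 3s/(s^2+484)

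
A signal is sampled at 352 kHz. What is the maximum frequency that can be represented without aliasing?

The maximum frequency that can be represented without aliasing
is the Nyquist frequency: f_max = f_s / 2 = 352 kHz / 2 = 176 kHz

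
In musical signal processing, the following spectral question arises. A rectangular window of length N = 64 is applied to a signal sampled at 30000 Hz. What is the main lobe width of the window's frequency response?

For a rectangular window of length N,
the main lobe width in frequency is 2*f_s/N.
= 2*30000/64 = 1875/2 Hz
This determines the minimum frequency separation for resolving two sinusoids.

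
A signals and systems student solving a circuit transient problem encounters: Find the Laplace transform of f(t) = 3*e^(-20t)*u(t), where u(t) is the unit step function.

Standard Laplace transform pair:
e^(-at)*u(t) <-> 1/(s+a)
With a = 20: L{3*e^(-20t)*u(t)} = 3/(s+20), ROC: Re(s) > -20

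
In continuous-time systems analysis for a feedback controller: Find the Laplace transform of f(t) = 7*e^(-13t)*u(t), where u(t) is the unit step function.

Standard Laplace transform pair:
e^(-at)*u(t) <-> 1/(s+a)
With a = 13: L{7*e^(-13t)*u(t)} = 7/(s+13), ROC: Re(s) > -13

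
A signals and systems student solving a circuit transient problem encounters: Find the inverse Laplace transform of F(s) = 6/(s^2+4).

Standard pair: w/(s^2+w^2) <-> sin(wt)*u(t)
Recognize w^2 = 4, so w = 2; numerator 6 = 3*2.
f(t) = 3*sin(2t)*u(t)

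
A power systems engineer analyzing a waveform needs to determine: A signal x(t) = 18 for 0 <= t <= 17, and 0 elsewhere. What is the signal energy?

Energy = integral of |x(t)|^2 dt over the signal duration
= 18^2 * 17 = 324 * 17 = 5508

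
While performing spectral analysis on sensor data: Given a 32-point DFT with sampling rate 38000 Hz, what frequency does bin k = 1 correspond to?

The frequency of DFT bin k is: f_k = k * f_s / N
f_1 = 1 * 38000 / 32 = 2375/2 Hz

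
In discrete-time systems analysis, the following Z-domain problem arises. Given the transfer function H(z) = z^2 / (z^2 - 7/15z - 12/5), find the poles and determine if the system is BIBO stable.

Poles are roots of the denominator: z^2 - 7/15z - 12/5 = 0.
Quadratic formula: z = [-(-7/15) +/- sqrt((-7/15)^2 - 4*(-12/5))] / 2
Discriminant = 49/225 + 48/5 = 2209/225; sqrt = 47/15.
z = (7/15 +/- 47/15) / 2 => z = 9/5 or z = -4/3.
|p1| = 4/3, |p2| = 9/5.
For BIBO stability, all poles must lie inside the unit circle (|p| < 1).
System is UNSTABLE since at least one |p| >= 1.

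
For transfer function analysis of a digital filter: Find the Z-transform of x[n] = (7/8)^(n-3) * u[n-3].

Time-shifting property: if X(z) = Z{x[n]}, then Z{x[n-d]} = z^(-d) * X(z)
X(z) = z/(z - 7/8) for x[n] = (7/8)^n * u[n]
Z{x[n-3]} = z^(-3) * z/(z - 7/8) = z^(-2)/(z - 7/8)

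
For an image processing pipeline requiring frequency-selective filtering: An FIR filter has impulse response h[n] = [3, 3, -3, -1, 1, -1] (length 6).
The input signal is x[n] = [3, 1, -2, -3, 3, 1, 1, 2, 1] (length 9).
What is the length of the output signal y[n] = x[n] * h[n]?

For linear convolution, the output length is:
len(y) = len(x) + len(h) - 1 = 9 + 6 - 1 = 14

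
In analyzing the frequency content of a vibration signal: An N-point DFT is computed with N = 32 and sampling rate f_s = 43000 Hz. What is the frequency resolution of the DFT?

DFT frequency resolution = f_s / N
= 43000 / 32 = 5375/4 Hz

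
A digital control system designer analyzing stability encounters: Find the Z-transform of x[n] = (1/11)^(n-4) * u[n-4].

Time-shifting property: if X(z) = Z{x[n]}, then Z{x[n-d]} = z^(-d) * X(z)
X(z) = z/(z - 1/11) for x[n] = (1/11)^n * u[n]
Z{x[n-4]} = z^(-4) * z/(z - 1/11) = z^(-3)/(z - 1/11)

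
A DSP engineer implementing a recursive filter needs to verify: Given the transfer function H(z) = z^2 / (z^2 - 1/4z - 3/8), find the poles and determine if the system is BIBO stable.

Poles are roots of the denominator: z^2 - 1/4z - 3/8 = 0.
Quadratic formula: z = [-(-1/4) +/- sqrt((-1/4)^2 - 4*(-3/8))] / 2
Discriminant = 1/16 + 3/2 = 25/16; sqrt = 5/4.
z = (1/4 +/- 5/4) / 2 => z = 3/4 or z = -1/2.
|p1| = 1/2, |p2| = 3/4.
For BIBO stability, all poles must lie inside the unit circle (|p| < 1).
System is STABLE since both |p| < 1.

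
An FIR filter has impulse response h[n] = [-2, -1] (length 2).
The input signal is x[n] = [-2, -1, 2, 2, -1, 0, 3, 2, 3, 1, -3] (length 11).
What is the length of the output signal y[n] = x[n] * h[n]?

For linear convolution, the output length is:
len(y) = len(x) + len(h) - 1 = 11 + 2 - 1 = 12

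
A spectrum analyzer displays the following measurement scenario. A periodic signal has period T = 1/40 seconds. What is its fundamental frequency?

The fundamental frequency is the reciprocal of the period.
f = 1/T = 1/(1/40) = 40 Hz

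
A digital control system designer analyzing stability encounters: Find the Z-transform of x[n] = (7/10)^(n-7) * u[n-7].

Time-shifting property: if X(z) = Z{x[n]}, then Z{x[n-d]} = z^(-d) * X(z)
X(z) = z/(z - 7/10) for x[n] = (7/10)^n * u[n]
Z{x[n-7]} = z^(-7) * z/(z - 7/10) = z^(-6)/(z - 7/10)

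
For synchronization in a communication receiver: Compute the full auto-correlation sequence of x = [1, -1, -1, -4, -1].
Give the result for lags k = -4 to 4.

r_xx[k] = sum_m x[m]*x[m+k], indexed from 0, for k = -4 to 4:
  r_xx[-4] = x[4]*x[0] = -1
  r_xx[-3] = x[3]*x[0] + x[4]*x[1] = -3
  r_xx[-2] = x[2]*x[0] + x[3]*x[1] + x[4]*x[2] = 4
  r_xx[-1] = x[1]*x[0] + x[2]*x[1] + x[3]*x[2] + x[4]*x[3] = 8
  r_xx[0] = x[0]*x[0] + x[1]*x[1] + x[2]*x[2] + x[3]*x[3] + x[4]*x[4] = 20
  r_xx[1] = x[0]*x[1] + x[1]*x[2] + x[2]*x[3] + x[3]*x[4] = 8
  r_xx[2] = x[0]*x[2] + x[1]*x[3] + x[2]*x[4] = 4
  r_xx[3] = x[0]*x[3] + x[1]*x[4] = -3
  r_xx[4] = x[0]*x[4] = -1
r_xx = [-1, -3, 4, 8, 20, 8, 4, -3, -1]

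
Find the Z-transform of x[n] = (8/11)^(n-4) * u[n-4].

Time-shifting property: if X(z) = Z{x[n]}, then Z{x[n-d]} = z^(-d) * X(z)
X(z) = z/(z - 8/11) for x[n] = (8/11)^n * u[n]
Z{x[n-4]} = z^(-4) * z/(z - 8/11) = z^(-3)/(z - 8/11)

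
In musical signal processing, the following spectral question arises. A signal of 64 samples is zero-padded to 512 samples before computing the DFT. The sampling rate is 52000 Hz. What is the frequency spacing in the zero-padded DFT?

Original DFT: N = 64, resolution = f_s/N = 52000/64 = 1625/2 Hz
Zero-padded DFT: N = 512, resolution = f_s/N = 52000/512 = 1625/16 Hz
Zero-padding interpolates the spectrum (finer frequency grid)
but does NOT improve the true spectral resolution (ability to resolve close frequencies).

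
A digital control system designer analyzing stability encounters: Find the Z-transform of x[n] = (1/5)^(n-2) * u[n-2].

Time-shifting property: if X(z) = Z{x[n]}, then Z{x[n-d]} = z^(-d) * X(z)
X(z) = z/(z - 1/5) for x[n] = (1/5)^n * u[n]
Z{x[n-2]} = z^(-2) * z/(z - 1/5) = z^(-1)/(z - 1/5)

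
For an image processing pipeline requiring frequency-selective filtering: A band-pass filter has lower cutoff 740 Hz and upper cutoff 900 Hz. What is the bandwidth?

Bandwidth = f_high - f_low
= 900 Hz - 740 Hz = 160 Hz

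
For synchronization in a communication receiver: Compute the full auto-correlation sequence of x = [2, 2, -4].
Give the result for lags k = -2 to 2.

r_xx[k] = sum_m x[m]*x[m+k], indexed from 0, for k = -2 to 2:
  r_xx[-2] = x[2]*x[0] = -8
  r_xx[-1] = x[1]*x[0] + x[2]*x[1] = -4
  r_xx[0] = x[0]*x[0] + x[1]*x[1] + x[2]*x[2] = 24
  r_xx[1] = x[0]*x[1] + x[1]*x[2] = -4
  r_xx[2] = x[0]*x[2] = -8
r_xx = [-8, -4, 24, -4, -8]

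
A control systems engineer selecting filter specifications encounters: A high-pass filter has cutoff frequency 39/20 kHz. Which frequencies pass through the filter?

A high-pass filter passes all frequencies above the cutoff frequency 39/20 kHz and attenuates lower frequencies.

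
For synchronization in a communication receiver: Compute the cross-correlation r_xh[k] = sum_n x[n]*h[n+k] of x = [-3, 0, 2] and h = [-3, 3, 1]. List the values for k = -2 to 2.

Both sequences indexed from 0 and zero outside their support.
Lags with overlap: k = -2 to 2.
  r_xh[-2] = x[2]*h[0] = -6
  r_xh[-1] = x[1]*h[0] + x[2]*h[1] = 6
  r_xh[0] = x[0]*h[0] + x[1]*h[1] + x[2]*h[2] = 11
  r_xh[1] = x[0]*h[1] + x[1]*h[2] = -9
  r_xh[2] = x[0]*h[2] = -3
r_xh = [-6, 6, 11, -9, -3] (for k = -2, ..., 2)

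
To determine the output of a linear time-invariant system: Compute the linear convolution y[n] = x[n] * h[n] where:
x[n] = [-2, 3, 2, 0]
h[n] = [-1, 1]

y[n] = sum_k x[k]*h[n-k]. Output length = len(x) + len(h) - 1 = 4 + 2 - 1 = 5.
y[0] = -2*-1 = 2
y[1] = 3*-1 + -2*1 = -5
y[2] = 2*-1 + 3*1 = 1
y[3] = 0*-1 + 2*1 = 2
y[4] = 0*1 = 0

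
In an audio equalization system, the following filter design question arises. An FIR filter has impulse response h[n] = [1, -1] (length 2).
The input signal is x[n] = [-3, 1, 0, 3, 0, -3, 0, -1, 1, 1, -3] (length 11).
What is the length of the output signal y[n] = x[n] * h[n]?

For linear convolution, the output length is:
len(y) = len(x) + len(h) - 1 = 11 + 2 - 1 = 12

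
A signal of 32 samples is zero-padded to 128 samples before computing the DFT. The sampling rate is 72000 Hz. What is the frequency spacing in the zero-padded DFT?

Original DFT: N = 32, resolution = f_s/N = 72000/32 = 2250 Hz
Zero-padded DFT: N = 128, resolution = f_s/N = 72000/128 = 1125/2 Hz
Zero-padding interpolates the spectrum (finer frequency grid)
but does NOT improve the true spectral resolution (ability to resolve close frequencies).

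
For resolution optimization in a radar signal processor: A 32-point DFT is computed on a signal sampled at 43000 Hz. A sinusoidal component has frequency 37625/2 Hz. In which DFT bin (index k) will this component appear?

DFT frequency resolution = f_s/N = 43000/32 = 5375/4 Hz
Bin index k = f_signal / resolution = 37625/2 / 5375/4 = 14
The signal frequency 37625/2 Hz falls in DFT bin k = 14.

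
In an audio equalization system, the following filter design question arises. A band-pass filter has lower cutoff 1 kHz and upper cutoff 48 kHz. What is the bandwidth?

Bandwidth = f_high - f_low
= 48 kHz - 1 kHz = 47 kHz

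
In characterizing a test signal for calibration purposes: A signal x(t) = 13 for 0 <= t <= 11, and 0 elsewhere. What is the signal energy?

Energy = integral of |x(t)|^2 dt over the signal duration
= 13^2 * 11 = 169 * 11 = 1859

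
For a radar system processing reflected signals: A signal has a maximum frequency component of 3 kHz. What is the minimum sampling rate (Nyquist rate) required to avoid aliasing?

By the Nyquist-Shannon sampling theorem,
the minimum sampling rate (Nyquist rate) must be at least 2 * f_max.
Nyquist rate = 2 * 3 kHz = 6 kHz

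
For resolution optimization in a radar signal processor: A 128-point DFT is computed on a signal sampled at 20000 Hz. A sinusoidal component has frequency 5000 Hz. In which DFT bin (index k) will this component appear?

DFT frequency resolution = f_s/N = 20000/128 = 625/4 Hz
Bin index k = f_signal / resolution = 5000 / 625/4 = 32
The signal frequency 5000 Hz falls in DFT bin k = 32.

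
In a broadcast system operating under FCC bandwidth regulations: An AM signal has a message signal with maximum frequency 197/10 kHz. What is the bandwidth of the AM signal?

In AM (double-sideband), the bandwidth is twice the message frequency.
BW = 2 * f_m = 2 * 197/10 kHz = 197/5 kHz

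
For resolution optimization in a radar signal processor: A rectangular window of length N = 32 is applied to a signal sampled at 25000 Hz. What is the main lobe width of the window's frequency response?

For a rectangular window of length N,
the main lobe width in frequency is 2*f_s/N.
= 2*25000/32 = 3125/2 Hz
This determines the minimum frequency separation for resolving two sinusoids.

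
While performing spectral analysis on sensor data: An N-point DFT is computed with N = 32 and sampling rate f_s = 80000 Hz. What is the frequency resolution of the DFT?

DFT frequency resolution = f_s / N
= 80000 / 32 = 2500 Hz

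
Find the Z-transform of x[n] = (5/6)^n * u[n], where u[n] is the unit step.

The Z-transform of a^n * u[n] is z/(z-a) for |z| > |a|.
Here a = 5/6, so X(z) = z/(z - (5/6)) = 6z/(6z - 5)
ROC: |z| > 5/6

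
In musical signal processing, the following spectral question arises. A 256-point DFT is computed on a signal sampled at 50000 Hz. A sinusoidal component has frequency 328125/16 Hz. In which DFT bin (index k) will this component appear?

DFT frequency resolution = f_s/N = 50000/256 = 3125/16 Hz
Bin index k = f_signal / resolution = 328125/16 / 3125/16 = 105
The signal frequency 328125/16 Hz falls in DFT bin k = 105.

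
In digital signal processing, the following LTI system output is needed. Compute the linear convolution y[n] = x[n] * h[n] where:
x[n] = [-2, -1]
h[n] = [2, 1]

y[n] = sum_k x[k]*h[n-k]. Output length = len(x) + len(h) - 1 = 2 + 2 - 1 = 3.
y[0] = -2*2 = -4
y[1] = -1*2 + -2*1 = -4
y[2] = -1*1 = -1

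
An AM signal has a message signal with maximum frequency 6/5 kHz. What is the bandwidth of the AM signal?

In AM (double-sideband), the bandwidth is twice the message frequency.
BW = 2 * f_m = 2 * 6/5 kHz = 12/5 kHz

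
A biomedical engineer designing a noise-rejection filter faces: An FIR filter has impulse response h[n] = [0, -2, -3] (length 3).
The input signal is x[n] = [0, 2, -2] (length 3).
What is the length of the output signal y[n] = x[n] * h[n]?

For linear convolution, the output length is:
len(y) = len(x) + len(h) - 1 = 3 + 3 - 1 = 5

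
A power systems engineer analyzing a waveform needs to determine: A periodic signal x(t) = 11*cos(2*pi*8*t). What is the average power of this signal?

Average power of A*cos(wt) is A^2/2.
P = 11^2 / 2 = 121/2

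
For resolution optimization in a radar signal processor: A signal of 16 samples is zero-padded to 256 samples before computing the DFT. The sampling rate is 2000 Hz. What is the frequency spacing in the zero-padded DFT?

Original DFT: N = 16, resolution = f_s/N = 2000/16 = 125 Hz
Zero-padded DFT: N = 256, resolution = f_s/N = 2000/256 = 125/16 Hz
Zero-padding interpolates the spectrum (finer frequency grid)
but does NOT improve the true spectral resolution (ability to resolve close frequencies).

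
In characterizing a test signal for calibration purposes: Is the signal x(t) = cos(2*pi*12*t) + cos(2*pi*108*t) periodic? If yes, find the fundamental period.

f1 = 12 Hz, f2 = 108 Hz
Period T1 = 1/12, T2 = 1/108
Ratio T1/T2 = 108/12, which is rational.
The signal is periodic with fundamental period T = 1/GCD(12,108) = 1/12 s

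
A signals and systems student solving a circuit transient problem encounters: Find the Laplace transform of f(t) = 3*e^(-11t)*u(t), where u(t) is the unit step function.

Standard Laplace transform pair:
e^(-at)*u(t) <-> 1/(s+a)
With a = 11: L{3*e^(-11t)*u(t)} = 3/(s+11), ROC: Re(s) > -11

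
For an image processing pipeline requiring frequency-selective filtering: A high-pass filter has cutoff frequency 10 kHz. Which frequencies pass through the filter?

A high-pass filter passes all frequencies above the cutoff frequency 10 kHz and attenuates lower frequencies.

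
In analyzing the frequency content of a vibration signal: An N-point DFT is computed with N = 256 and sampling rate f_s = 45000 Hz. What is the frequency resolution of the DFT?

DFT frequency resolution = f_s / N
= 45000 / 256 = 5625/32 Hz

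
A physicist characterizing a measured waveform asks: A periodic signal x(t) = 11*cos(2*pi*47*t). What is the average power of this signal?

Average power of A*cos(wt) is A^2/2.
P = 11^2 / 2 = 121/2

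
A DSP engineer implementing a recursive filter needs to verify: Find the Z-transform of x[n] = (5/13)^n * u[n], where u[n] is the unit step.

The Z-transform of a^n * u[n] is z/(z-a) for |z| > |a|.
Here a = 5/13, so X(z) = z/(z - (5/13)) = 13z/(13z - 5)
ROC: |z| > 5/13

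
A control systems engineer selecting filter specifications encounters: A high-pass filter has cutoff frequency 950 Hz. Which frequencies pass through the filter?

A high-pass filter passes all frequencies above the cutoff frequency 950 Hz and attenuates lower frequencies.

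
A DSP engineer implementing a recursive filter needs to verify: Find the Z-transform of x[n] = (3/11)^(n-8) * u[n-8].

Time-shifting property: if X(z) = Z{x[n]}, then Z{x[n-d]} = z^(-d) * X(z)
X(z) = z/(z - 3/11) for x[n] = (3/11)^n * u[n]
Z{x[n-8]} = z^(-8) * z/(z - 3/11) = z^(-7)/(z - 3/11)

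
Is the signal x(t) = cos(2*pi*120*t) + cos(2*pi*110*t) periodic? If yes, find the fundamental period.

f1 = 120 Hz, f2 = 110 Hz
Period T1 = 1/120, T2 = 1/110
Ratio T1/T2 = 110/120, which is rational.
The signal is periodic with fundamental period T = 1/GCD(120,110) = 1/10 s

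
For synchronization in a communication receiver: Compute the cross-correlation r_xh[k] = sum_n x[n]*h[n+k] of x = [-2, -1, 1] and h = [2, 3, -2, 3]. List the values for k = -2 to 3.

Both sequences indexed from 0 and zero outside their support.
Lags with overlap: k = -2 to 3.
  r_xh[-2] = x[2]*h[0] = 2
  r_xh[-1] = x[1]*h[0] + x[2]*h[1] = 1
  r_xh[0] = x[0]*h[0] + x[1]*h[1] + x[2]*h[2] = -9
  r_xh[1] = x[0]*h[1] + x[1]*h[2] + x[2]*h[3] = -1
  r_xh[2] = x[0]*h[2] + x[1]*h[3] = 1
  r_xh[3] = x[0]*h[3] = -6
r_xh = [2, 1, -9, -1, 1, -6] (for k = -2, ..., 3)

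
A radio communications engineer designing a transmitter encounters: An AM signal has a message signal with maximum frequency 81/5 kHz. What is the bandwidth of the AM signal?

In AM (double-sideband), the bandwidth is twice the message frequency.
BW = 2 * f_m = 2 * 81/5 kHz = 162/5 kHz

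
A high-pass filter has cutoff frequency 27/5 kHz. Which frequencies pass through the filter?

A high-pass filter passes all frequencies above the cutoff frequency 27/5 kHz and attenuates lower frequencies.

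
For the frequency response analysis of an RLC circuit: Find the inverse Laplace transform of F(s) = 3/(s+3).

Standard pair: k/(s+a) <-> k*e^(-at)*u(t)
With k=3, a=3: f(t) = 3*e^(-3t)*u(t)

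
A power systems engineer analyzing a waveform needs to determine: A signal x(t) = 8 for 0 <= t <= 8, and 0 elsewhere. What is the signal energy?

Energy = integral of |x(t)|^2 dt over the signal duration
= 8^2 * 8 = 64 * 8 = 512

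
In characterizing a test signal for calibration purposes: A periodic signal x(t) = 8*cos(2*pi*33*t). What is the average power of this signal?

Average power of A*cos(wt) is A^2/2.
P = 8^2 / 2 = 64/2 = 32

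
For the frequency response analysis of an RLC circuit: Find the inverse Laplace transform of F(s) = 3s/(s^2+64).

Standard pair: s/(s^2+w^2) <-> cos(wt)*u(t)
With k=3, w=8: f(t) = 3*cos(8t)*u(t)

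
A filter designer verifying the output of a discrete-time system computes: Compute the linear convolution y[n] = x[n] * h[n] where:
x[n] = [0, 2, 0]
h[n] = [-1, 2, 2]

y[n] = sum_k x[k]*h[n-k]. Output length = len(x) + len(h) - 1 = 3 + 3 - 1 = 5.
y[0] = 0*-1 = 0
y[1] = 2*-1 + 0*2 = -2
y[2] = 0*-1 + 2*2 + 0*2 = 4
y[3] = 0*2 + 2*2 = 4
y[4] = 0*2 = 0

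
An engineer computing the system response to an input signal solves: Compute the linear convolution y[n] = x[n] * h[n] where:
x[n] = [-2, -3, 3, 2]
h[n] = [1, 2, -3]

y[n] = sum_k x[k]*h[n-k]. Output length = len(x) + len(h) - 1 = 4 + 3 - 1 = 6.
y[0] = -2*1 = -2
y[1] = -3*1 + -2*2 = -7
y[2] = 3*1 + -3*2 + -2*-3 = 3
y[3] = 2*1 + 3*2 + -3*-3 = 17
y[4] = 2*2 + 3*-3 = -5
y[5] = 2*-3 = -6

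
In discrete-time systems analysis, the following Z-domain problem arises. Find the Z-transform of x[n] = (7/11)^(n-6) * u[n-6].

Time-shifting property: if X(z) = Z{x[n]}, then Z{x[n-d]} = z^(-d) * X(z)
X(z) = z/(z - 7/11) for x[n] = (7/11)^n * u[n]
Z{x[n-6]} = z^(-6) * z/(z - 7/11) = z^(-5)/(z - 7/11)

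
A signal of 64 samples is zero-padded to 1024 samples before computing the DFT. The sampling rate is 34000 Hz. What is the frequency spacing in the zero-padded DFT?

Original DFT: N = 64, resolution = f_s/N = 34000/64 = 2125/4 Hz
Zero-padded DFT: N = 1024, resolution = f_s/N = 34000/1024 = 2125/64 Hz
Zero-padding interpolates the spectrum (finer frequency grid)
but does NOT improve the true spectral resolution (ability to resolve close frequencies).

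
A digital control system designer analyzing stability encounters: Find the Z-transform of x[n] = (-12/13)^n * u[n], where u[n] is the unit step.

The Z-transform of a^n * u[n] is z/(z-a) for |z| > |a|.
Here a = -12/13, so X(z) = z/(z - (-12/13)) = 13z/(13z + 12)
ROC: |z| > 12/13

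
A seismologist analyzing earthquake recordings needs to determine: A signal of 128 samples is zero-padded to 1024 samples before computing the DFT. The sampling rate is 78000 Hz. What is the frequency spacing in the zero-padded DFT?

Original DFT: N = 128, resolution = f_s/N = 78000/128 = 4875/8 Hz
Zero-padded DFT: N = 1024, resolution = f_s/N = 78000/1024 = 4875/64 Hz
Zero-padding interpolates the spectrum (finer frequency grid)
but does NOT improve the true spectral resolution (ability to resolve close frequencies).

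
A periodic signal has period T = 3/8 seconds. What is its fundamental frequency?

The fundamental frequency is the reciprocal of the period.
f = 1/T = 1/(3/8) = 8/3 Hz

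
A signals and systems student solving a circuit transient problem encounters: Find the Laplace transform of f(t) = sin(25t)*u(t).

Standard pair: sin(wt)*u(t) <-> w/(s^2+w^2)
With w = 25: L{sin(25t)*u(t)} = 25/(s^2+625)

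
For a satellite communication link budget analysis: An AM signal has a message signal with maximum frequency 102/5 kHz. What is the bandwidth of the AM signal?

In AM (double-sideband), the bandwidth is twice the message frequency.
BW = 2 * f_m = 2 * 102/5 kHz = 204/5 kHz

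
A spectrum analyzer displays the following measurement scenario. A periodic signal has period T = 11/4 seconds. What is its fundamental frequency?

The fundamental frequency is the reciprocal of the period.
f = 1/T = 1/(11/4) = 4/11 Hz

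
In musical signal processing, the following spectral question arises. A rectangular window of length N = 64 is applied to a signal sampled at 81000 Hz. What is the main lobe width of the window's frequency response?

For a rectangular window of length N,
the main lobe width in frequency is 2*f_s/N.
= 2*81000/64 = 10125/4 Hz
This determines the minimum frequency separation for resolving two sinusoids.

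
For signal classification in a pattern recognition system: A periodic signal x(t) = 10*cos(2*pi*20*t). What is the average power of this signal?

Average power of A*cos(wt) is A^2/2.
P = 10^2 / 2 = 100/2 = 50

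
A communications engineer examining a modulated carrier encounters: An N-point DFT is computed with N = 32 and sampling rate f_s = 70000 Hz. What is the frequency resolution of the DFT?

DFT frequency resolution = f_s / N
= 70000 / 32 = 4375/2 Hz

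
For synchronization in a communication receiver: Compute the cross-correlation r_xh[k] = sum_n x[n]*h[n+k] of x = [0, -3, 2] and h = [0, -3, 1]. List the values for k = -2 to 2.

Both sequences indexed from 0 and zero outside their support.
Lags with overlap: k = -2 to 2.
  r_xh[-2] = x[2]*h[0] = 0
  r_xh[-1] = x[1]*h[0] + x[2]*h[1] = -6
  r_xh[0] = x[0]*h[0] + x[1]*h[1] + x[2]*h[2] = 11
  r_xh[1] = x[0]*h[1] + x[1]*h[2] = -3
  r_xh[2] = x[0]*h[2] = 0
r_xh = [0, -6, 11, -3, 0] (for k = -2, ..., 2)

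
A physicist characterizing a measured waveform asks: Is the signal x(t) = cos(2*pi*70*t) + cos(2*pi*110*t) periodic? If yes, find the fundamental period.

f1 = 70 Hz, f2 = 110 Hz
Period T1 = 1/70, T2 = 1/110
Ratio T1/T2 = 110/70, which is rational.
The signal is periodic with fundamental period T = 1/GCD(70,110) = 1/10 s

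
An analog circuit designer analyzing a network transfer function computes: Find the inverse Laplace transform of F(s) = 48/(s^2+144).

Standard pair: w/(s^2+w^2) <-> sin(wt)*u(t)
Recognize w^2 = 144, so w = 12; numerator 48 = 4*12.
f(t) = 4*sin(12t)*u(t)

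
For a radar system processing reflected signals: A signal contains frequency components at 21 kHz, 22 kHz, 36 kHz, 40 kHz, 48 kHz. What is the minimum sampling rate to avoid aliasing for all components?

The highest frequency component is f_max = 48 kHz.
Nyquist rate = 2 * f_max = 2 * 48 kHz = 96 kHz.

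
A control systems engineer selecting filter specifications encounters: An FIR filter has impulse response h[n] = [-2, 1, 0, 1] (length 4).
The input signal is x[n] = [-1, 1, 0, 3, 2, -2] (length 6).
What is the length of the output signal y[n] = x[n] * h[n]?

For linear convolution, the output length is:
len(y) = len(x) + len(h) - 1 = 6 + 4 - 1 = 9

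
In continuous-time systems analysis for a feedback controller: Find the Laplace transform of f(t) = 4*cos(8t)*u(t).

Standard pair: cos(wt)*u(t) <-> s/(s^2+w^2)
With w = 8: L{4*cos(8t)*u(t)} = 4s/(s^2+64)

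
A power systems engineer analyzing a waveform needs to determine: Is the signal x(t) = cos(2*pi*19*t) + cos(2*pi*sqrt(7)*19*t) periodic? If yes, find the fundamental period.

f1 = 19 Hz, f2 = 19*sqrt(7) Hz
Ratio f2/f1 = sqrt(7), which is irrational.
Since the frequency ratio is irrational, no common period exists.
The signal is not periodic.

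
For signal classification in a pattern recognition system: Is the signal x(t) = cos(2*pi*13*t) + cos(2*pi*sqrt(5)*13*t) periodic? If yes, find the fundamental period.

f1 = 13 Hz, f2 = 13*sqrt(5) Hz
Ratio f2/f1 = sqrt(5), which is irrational.
Since the frequency ratio is irrational, no common period exists.
The signal is not periodic.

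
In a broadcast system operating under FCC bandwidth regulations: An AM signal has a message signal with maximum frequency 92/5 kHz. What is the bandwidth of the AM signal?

In AM (double-sideband), the bandwidth is twice the message frequency.
BW = 2 * f_m = 2 * 92/5 kHz = 184/5 kHz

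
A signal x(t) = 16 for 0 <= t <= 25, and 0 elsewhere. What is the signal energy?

Energy = integral of |x(t)|^2 dt over the signal duration
= 16^2 * 25 = 256 * 25 = 6400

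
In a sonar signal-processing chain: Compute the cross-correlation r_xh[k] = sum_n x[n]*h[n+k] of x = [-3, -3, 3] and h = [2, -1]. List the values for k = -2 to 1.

Both sequences indexed from 0 and zero outside their support.
Lags with overlap: k = -2 to 1.
  r_xh[-2] = x[2]*h[0] = 6
  r_xh[-1] = x[1]*h[0] + x[2]*h[1] = -9
  r_xh[0] = x[0]*h[0] + x[1]*h[1] = -3
  r_xh[1] = x[0]*h[1] = 3
r_xh = [6, -9, -3, 3] (for k = -2, ..., 1)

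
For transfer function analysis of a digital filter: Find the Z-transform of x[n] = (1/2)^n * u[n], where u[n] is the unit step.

The Z-transform of a^n * u[n] is z/(z-a) for |z| > |a|.
Here a = 1/2, so X(z) = z/(z - (1/2)) = 2z/(2z - 1)
ROC: |z| > 1/2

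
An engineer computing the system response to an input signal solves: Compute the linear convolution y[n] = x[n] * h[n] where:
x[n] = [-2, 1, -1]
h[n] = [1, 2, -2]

y[n] = sum_k x[k]*h[n-k]. Output length = len(x) + len(h) - 1 = 3 + 3 - 1 = 5.
y[0] = -2*1 = -2
y[1] = 1*1 + -2*2 = -3
y[2] = -1*1 + 1*2 + -2*-2 = 5
y[3] = -1*2 + 1*-2 = -4
y[4] = -1*-2 = 2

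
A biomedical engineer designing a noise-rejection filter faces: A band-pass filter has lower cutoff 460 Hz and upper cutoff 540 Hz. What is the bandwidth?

Bandwidth = f_high - f_low
= 540 Hz - 460 Hz = 80 Hz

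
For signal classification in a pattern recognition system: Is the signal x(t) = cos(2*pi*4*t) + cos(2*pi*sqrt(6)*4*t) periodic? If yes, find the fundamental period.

f1 = 4 Hz, f2 = 4*sqrt(6) Hz
Ratio f2/f1 = sqrt(6), which is irrational.
Since the frequency ratio is irrational, no common period exists.
The signal is not periodic.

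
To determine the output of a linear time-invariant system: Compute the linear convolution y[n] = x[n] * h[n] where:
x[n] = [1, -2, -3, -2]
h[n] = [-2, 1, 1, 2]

y[n] = sum_k x[k]*h[n-k]. Output length = len(x) + len(h) - 1 = 4 + 4 - 1 = 7.
y[0] = 1*-2 = -2
y[1] = -2*-2 + 1*1 = 5
y[2] = -3*-2 + -2*1 + 1*1 = 5
y[3] = -2*-2 + -3*1 + -2*1 + 1*2 = 1
y[4] = -2*1 + -3*1 + -2*2 = -9
y[5] = -2*1 + -3*2 = -8
y[6] = -2*2 = -4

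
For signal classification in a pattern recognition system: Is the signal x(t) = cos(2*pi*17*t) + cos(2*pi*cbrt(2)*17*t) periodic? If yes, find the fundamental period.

f1 = 17 Hz, f2 = 17*cbrt(2) Hz
Ratio f2/f1 = cbrt(2), which is irrational.
Since the frequency ratio is irrational, no common period exists.
The signal is not periodic.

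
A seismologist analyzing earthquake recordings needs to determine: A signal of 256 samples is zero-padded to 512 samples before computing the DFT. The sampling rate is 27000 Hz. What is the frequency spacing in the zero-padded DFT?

Original DFT: N = 256, resolution = f_s/N = 27000/256 = 3375/32 Hz
Zero-padded DFT: N = 512, resolution = f_s/N = 27000/512 = 3375/64 Hz
Zero-padding interpolates the spectrum (finer frequency grid)
but does NOT improve the true spectral resolution (ability to resolve close frequencies).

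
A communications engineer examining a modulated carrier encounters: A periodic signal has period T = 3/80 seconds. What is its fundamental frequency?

The fundamental frequency is the reciprocal of the period.
f = 1/T = 1/(3/80) = 80/3 Hz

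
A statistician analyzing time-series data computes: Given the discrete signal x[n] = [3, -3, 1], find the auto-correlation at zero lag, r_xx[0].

The auto-correlation at zero lag r_xx[0] equals the signal energy.
r_xx[0] = sum of x[n]^2 = 3^2 + (-3)^2 + 1^2
= 9 + 9 + 1 = 19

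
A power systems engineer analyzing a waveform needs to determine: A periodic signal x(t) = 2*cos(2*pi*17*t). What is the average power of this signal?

Average power of A*cos(wt) is A^2/2.
P = 2^2 / 2 = 4/2 = 2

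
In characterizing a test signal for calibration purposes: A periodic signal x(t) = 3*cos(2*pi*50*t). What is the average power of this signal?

Average power of A*cos(wt) is A^2/2.
P = 3^2 / 2 = 9/2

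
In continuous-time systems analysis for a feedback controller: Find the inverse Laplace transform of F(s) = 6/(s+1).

Standard pair: k/(s+a) <-> k*e^(-at)*u(t)
With k=6, a=1: f(t) = 6*e^(-t)*u(t)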